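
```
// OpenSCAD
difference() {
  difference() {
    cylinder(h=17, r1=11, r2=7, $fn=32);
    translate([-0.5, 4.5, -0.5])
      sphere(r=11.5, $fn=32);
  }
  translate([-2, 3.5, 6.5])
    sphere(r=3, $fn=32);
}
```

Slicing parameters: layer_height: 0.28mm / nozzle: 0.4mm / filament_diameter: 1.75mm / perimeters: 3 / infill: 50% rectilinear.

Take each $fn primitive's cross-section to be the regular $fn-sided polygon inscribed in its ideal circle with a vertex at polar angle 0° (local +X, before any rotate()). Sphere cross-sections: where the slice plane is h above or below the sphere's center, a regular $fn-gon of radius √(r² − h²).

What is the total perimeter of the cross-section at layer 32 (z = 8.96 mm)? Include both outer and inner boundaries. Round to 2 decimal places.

65.64 mm

At z = 8.96 mm: the cone contributes a regular 32-gon of circumradius 8.892 (interpolated between r1=11 and r2=7 at t=0.527) (perimeter = 2·32·8.892·sin(180°/32) = 55.78 mm); the r=11.5 sphere at (-0.5, 4.5) slices to a regular 32-gon of circumradius 6.539 (√(r²−h²) with h=9.46 from center) (perimeter = 2·32·6.539·sin(180°/32) = 41.02 mm); Subtracting the remaining from the first: starting from the cone, the r=11.5 sphere at (-0.5, 4.5) partially overlaps it — only the 111.55 mm² overlap (of its 133.47 mm²) is removed, clipping the outline — boundary = 65.64 mm; the r=3 sphere at (-2, 3.5) contributes a regular 32-gon of circumradius √(3²−2.46²) = 1.717 (perimeter = 2·32·1.717·sin(180°/32) = 10.77 mm); Taking the first minus the rest: starting from the result so far, the r=3 sphere at (-2, 3.5) misses the remaining region (no effect) — boundary = 65.64 mm. Overall, the cross-section is a single solid region. Total boundary length (outer) = 65.64 mm.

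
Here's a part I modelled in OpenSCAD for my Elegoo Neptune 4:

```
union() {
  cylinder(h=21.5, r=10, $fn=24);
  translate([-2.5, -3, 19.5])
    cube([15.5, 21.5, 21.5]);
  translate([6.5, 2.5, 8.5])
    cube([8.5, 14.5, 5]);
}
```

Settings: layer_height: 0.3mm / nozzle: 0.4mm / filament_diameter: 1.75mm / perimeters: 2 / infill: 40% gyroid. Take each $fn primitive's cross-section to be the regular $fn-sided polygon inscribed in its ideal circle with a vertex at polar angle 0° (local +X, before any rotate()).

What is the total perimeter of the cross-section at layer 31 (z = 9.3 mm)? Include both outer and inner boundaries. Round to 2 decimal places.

At z = 9.3 mm: the cylinder: section is a regular 24-gon, circumradius r=10 (perimeter = 2·24·10.000·sin(180°/24) = 62.65 mm); the cube at (-2.5, -3) is not intersected at this z (z outside [19.5, 41]); the cube at (6.5, 2.5) (footprint 8.5×14.5) is included at this height (perimeter 46.00 mm); Combining (union): the regions partially overlap (shared area 9.65 mm²), so the edge portions inside another operand are dropped and the merged outline is re-measured after clipping — boundary = 94.44 mm. Overall, the cross-section is a single solid region. Total boundary length (outer) = 94.44 mm.

94.44 mm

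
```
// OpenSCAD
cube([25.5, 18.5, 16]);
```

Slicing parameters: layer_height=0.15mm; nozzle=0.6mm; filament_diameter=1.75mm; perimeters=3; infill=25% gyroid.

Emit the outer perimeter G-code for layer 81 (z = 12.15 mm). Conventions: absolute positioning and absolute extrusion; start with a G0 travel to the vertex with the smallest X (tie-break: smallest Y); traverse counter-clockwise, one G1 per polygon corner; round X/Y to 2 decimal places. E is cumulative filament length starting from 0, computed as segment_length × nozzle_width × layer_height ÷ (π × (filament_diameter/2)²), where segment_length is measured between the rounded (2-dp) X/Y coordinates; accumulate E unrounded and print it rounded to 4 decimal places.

At z = 12.15 mm: the cube (footprint 25.5×18.5) is included at this height. The outline is a single polygon with 4 vertices. Extrusion per mm of travel: 0.6 × 0.15 / (π × 0.875²) = 0.037418. Accumulating E over each segment gives final E = 3.2928.

G0 X0.00 Y0.00 Z12.15
G1 X25.50 Y0.00 E0.9542
G1 X25.50 Y18.50 E1.6464
G1 X0.00 Y18.50 E2.6005
G1 X0.00 Y0.00 E3.2928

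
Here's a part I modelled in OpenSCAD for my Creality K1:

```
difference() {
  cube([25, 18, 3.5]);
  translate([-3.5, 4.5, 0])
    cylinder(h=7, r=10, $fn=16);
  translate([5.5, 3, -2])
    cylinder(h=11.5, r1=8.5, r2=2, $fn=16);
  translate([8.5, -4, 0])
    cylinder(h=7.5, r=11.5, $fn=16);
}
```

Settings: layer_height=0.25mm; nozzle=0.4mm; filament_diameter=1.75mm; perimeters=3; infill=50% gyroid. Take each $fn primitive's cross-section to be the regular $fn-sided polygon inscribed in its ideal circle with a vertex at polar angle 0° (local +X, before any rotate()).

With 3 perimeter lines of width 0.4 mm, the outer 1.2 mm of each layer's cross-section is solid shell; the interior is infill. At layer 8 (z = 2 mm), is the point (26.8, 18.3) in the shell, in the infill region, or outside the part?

outside

At z = 2 mm: the cube (footprint 25×18) is included at this height; the r=10 cylinder at (-3.5, 4.5) contributes a regular 16-gon of circumradius 10; the cone at (5.5, 3) contributes a regular 16-gon of circumradius 6.239 (interpolated between r1=8.5 and r2=2 at t=0.348); the r=11.5 cylinder at (8.5, -4) contributes a regular 16-gon of circumradius 11.5; Subtracting the remaining from the first: starting from the 25×18 cube, the r=10 cylinder at (-3.5, 4.5) partially overlaps it — only the 69.88 mm² overlap (of its 306.15 mm²) is removed, clipping the outline; the cone at (5.5, 3) partially overlaps it — only the 42.83 mm² overlap (of its 119.17 mm²) is removed, clipping the outline; the r=11.5 cylinder at (8.5, -4) partially overlaps it — only the 36.77 mm² overlap (of its 404.88 mm²) is removed, clipping the outline — 1 connected region. Overall, the cross-section is a single solid region. The nearest boundary edge runs (0.00, 18.00)→(25.00, 18.00); distance from the point to it = 1.82 mm. The point is not inside any of the regions above, so it lies outside the cross-section (1.82 mm from the nearest boundary).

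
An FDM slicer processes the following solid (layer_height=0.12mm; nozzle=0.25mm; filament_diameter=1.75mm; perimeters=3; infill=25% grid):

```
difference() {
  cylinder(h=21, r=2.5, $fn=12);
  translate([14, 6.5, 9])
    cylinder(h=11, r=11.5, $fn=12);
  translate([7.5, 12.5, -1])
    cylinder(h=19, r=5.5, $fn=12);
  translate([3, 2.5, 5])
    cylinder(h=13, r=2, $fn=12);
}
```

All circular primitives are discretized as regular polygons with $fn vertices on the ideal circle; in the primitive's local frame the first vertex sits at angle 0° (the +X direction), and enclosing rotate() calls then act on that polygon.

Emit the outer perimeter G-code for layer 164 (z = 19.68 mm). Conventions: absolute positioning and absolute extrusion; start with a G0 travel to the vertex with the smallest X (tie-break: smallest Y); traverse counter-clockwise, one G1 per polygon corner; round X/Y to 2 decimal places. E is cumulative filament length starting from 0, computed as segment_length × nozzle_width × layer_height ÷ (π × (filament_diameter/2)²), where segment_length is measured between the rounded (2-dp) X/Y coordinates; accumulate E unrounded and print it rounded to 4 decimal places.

At z = 19.68 mm: the r=2.5 cylinder contributes a regular 12-gon of circumradius 2.5; the r=11.5 cylinder at (14, 6.5) contributes a regular 12-gon of circumradius 11.5; the cylinder at (7.5, 12.5) is not intersected at this z (z outside [-1, 18]); the cylinder at (3, 2.5) is absent (z outside [5, 18]); After the difference (first − rest): starting from the r=2.5 cylinder, the r=11.5 cylinder at (14, 6.5) misses the remaining region (no effect) — 1 connected region. The outline is a single polygon with 12 vertices. Extrusion per mm of travel: 0.25 × 0.12 / (π × 0.875²) = 0.012473. Accumulating E over each segment gives final E = 0.1939.

G0 X-2.50 Y0.00 Z19.68
G1 X-2.17 Y-1.25 E0.0161
G1 X-1.25 Y-2.17 E0.0324
G1 X0.00 Y-2.50 E0.0485
G1 X1.25 Y-2.17 E0.0646
G1 X2.17 Y-1.25 E0.0808
G1 X2.50 Y0.00 E0.0970
G1 X2.17 Y1.25 E0.1131
G1 X1.25 Y2.17 E0.1293
G1 X0.00 Y2.50 E0.1454
G1 X-1.25 Y2.17 E0.1616
G1 X-2.17 Y1.25 E0.1778
G1 X-2.50 Y0.00 E0.1939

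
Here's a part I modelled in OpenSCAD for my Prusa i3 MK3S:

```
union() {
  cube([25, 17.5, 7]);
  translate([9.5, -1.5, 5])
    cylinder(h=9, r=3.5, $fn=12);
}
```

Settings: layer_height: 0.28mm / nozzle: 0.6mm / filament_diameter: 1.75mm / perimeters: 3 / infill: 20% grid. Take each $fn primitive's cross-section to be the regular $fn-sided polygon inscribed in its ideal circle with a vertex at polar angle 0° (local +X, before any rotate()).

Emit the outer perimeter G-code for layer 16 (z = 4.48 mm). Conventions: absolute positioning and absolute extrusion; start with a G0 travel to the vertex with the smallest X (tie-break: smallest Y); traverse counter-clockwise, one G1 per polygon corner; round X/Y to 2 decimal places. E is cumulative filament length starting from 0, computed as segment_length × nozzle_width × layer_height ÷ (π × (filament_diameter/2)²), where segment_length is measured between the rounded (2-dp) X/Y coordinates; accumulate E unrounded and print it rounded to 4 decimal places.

G0 X0.00 Y0.00 Z4.48
G1 X25.00 Y0.00 E1.7462
G1 X25.00 Y17.50 E2.9685
G1 X0.00 Y17.50 E4.7146
G1 X0.00 Y0.00 E5.9369

At z = 4.48 mm: the cube is present — its section is the full 25×17.5 rectangle; the cylinder at (9.5, -1.5) is not intersected at this z (z outside [5, 14]); Taking the union: only the 25×17.5 cube is present, so the union is just that shape — 1 connected region. The outline is a single polygon with 4 vertices. Extrusion per mm of travel: 0.6 × 0.28 / (π × 0.875²) = 0.069846. Accumulating E over each segment gives final E = 5.9369.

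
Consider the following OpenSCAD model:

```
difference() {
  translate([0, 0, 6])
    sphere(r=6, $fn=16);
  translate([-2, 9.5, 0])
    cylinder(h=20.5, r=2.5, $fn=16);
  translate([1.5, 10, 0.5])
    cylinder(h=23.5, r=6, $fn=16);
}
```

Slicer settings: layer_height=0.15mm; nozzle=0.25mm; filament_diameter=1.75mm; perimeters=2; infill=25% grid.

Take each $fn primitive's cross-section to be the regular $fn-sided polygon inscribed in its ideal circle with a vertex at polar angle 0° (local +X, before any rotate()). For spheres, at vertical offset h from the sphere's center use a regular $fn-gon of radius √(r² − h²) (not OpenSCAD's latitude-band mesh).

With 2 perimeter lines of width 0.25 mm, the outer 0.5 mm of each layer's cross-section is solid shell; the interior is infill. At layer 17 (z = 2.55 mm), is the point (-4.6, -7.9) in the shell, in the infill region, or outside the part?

outside

At z = 2.55 mm: the r=6 sphere contributes a regular 16-gon of circumradius √(6²−3.45²) = 4.909; the cylinder at (-2, 9.5): section is a regular 16-gon, circumradius r=2.5; the r=6 cylinder at (1.5, 10) gives a regular 16-gon of circumradius 6 (constant along its height); After the difference (first − rest): starting from the r=6 sphere, the r=2.5 cylinder at (-2, 9.5) misses the remaining region (no effect); the r=6 cylinder at (1.5, 10) partially overlaps it — only the 1.65 mm² overlap (of its 110.21 mm²) is removed, clipping the outline — 1 connected region. Overall, the cross-section is a single solid region. The nearest boundary edge runs (-1.88, -4.54)→(-3.47, -3.47); distance from the point to it = 4.31 mm. The point is not inside any of the regions above, so it lies outside the cross-section (4.31 mm from the nearest boundary).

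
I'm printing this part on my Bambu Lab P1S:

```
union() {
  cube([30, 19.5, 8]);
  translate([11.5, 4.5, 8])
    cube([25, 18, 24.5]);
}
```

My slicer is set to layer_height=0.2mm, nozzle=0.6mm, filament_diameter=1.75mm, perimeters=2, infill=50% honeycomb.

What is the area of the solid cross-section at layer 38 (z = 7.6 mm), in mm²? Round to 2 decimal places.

585.00 mm²

At z = 7.6 mm: the cube (footprint 30×19.5) is included at this height (area 585.00 mm²); the cube at (11.5, 4.5) does not reach this height (z outside [8, 32.5]); Taking the union: only the 30×19.5 cube is present, so the union is just that shape — area = 585.00 mm². Overall, the cross-section is a single solid region. Net area = 585.00 mm².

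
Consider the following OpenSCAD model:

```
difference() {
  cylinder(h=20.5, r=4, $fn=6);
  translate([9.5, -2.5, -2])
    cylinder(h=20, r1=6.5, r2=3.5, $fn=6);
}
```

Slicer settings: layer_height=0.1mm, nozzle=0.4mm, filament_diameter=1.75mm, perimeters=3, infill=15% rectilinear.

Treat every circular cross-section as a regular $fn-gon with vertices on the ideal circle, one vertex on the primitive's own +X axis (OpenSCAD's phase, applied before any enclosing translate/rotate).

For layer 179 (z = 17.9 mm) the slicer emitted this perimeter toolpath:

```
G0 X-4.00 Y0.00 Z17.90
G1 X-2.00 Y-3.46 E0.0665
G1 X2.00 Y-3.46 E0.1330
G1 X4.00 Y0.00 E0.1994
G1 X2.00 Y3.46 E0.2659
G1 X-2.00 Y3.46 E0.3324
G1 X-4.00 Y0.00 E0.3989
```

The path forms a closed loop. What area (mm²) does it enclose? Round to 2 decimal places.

41.52 mm²

Apply the shoelace formula to the sequence of (X, Y) vertices; enclosed area = 41.52 mm².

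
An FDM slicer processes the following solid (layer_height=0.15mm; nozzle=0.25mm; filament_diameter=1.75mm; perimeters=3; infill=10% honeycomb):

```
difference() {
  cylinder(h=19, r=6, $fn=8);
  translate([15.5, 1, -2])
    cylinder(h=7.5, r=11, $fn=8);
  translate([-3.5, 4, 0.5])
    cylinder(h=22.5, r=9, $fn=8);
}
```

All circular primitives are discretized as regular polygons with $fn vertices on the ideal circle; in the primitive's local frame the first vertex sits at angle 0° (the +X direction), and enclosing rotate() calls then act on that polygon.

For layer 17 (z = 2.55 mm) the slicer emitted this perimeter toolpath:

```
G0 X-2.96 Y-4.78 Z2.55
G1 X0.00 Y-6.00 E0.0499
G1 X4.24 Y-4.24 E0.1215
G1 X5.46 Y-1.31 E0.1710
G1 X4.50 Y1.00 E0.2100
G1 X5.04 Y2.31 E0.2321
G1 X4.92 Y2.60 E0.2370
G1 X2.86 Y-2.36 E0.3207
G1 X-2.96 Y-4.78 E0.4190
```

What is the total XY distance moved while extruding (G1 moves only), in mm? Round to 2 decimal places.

Sum the Euclidean lengths of each G1 segment: total = 26.87 mm.

26.87 mm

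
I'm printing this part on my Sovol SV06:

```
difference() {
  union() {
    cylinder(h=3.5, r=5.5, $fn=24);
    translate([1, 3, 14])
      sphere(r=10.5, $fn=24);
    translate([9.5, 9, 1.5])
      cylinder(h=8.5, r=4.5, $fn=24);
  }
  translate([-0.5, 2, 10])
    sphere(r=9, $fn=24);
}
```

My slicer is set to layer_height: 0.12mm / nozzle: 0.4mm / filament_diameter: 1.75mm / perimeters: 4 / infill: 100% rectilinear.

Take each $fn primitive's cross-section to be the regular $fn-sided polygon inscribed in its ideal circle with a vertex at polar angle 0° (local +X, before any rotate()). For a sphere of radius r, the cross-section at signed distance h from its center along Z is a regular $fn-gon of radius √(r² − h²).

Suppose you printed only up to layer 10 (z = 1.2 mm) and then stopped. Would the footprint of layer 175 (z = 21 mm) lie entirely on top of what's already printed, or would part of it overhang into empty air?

part overhangs

Compare the two slices. At z = 1.2: the r=5.5 cylinder gives a regular 24-gon of circumradius 5.5 (constant along its height) (area = (24/2)·5.500²·sin(360°/24) = 93.95 mm²); the sphere at (1, 3) is absent (|z−center|=12.800 > r=10.5); the cylinder at (9.5, 9) is absent (z outside [1.5, 10]); Combining (union): only the r=5.5 cylinder is present, so the union is just that shape — area = 93.95 mm²; the r=9 sphere at (-0.5, 2) contributes a regular 24-gon of circumradius √(9²−8.8²) = 1.887 (area = (24/2)·1.887²·sin(360°/24) = 11.06 mm²); Subtracting the remaining from the first: starting from the result so far (93.95 mm²), the r=9 sphere at (-0.5, 2) lies wholly inside it (removes its full 11.06 mm² and its 11.82 mm outline becomes a hole wall) — area = 82.89 mm². At z = 21: the cylinder is absent (z outside [0, 3.5]); the sphere at (1, 3): section is a regular 24-gon, circumradius = √(r²−h²) = √(10.5²−7²) = 7.826 (area = (24/2)·7.826²·sin(360°/24) = 190.23 mm²); the cylinder at (9.5, 9) does not reach this height (z outside [1.5, 10]); Taking the union: only the r=10.5 sphere at (1, 3) is present, so the union is just that shape — area = 190.23 mm²; the sphere at (-0.5, 2) is not intersected at this z (|z−center|=11.000 > r=9); After the difference (first − rest): none of the subtracted shapes is present at this height, so the result so far is unchanged — area = 190.23 mm². Checking containment: at z = 21 the cross-section extends beyond the z = 1.2 cross-section by about 112.78 mm².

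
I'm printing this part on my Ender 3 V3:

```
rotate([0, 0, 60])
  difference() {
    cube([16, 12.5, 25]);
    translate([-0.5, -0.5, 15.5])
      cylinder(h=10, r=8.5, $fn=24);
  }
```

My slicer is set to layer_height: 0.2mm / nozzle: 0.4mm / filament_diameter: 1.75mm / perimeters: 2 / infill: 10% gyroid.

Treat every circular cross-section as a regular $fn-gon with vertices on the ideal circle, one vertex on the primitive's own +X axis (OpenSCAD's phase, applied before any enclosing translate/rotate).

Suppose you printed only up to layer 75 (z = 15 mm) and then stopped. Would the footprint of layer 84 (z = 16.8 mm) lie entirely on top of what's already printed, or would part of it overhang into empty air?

entirely on top

Compare the two slices. At z = 15: the cube (footprint 16×12.5) is included at this height (area 200.00 mm²); the cylinder at (-0.5, -0.5) is not intersected at this z (z outside [15.5, 25.5]); Subtracting the remaining from the first: none of the subtracted shapes is present at this height, so the 16×12.5 cube is unchanged — area = 200.00 mm²; (whole slice rotated 60° about Z — lengths, areas and connectivity unchanged). At z = 16.8: the cube (footprint 16×12.5) is included at this height (area 200.00 mm²); the cylinder at (-0.5, -0.5): section is a regular 24-gon, circumradius r=8.5 (area = (24/2)·8.500²·sin(360°/24) = 224.40 mm²); After the difference (first − rest): starting from the 16×12.5 cube (200.00 mm²), the r=8.5 cylinder at (-0.5, -0.5) partially overlaps it — only the 47.88 mm² overlap (of its 224.40 mm²) is removed, clipping the outline — area = 152.12 mm²; (whole slice rotated 60° about Z — lengths, areas and connectivity unchanged). Checking containment: the cross-section at z = 16.8 is a subset of the cross-section at z = 15.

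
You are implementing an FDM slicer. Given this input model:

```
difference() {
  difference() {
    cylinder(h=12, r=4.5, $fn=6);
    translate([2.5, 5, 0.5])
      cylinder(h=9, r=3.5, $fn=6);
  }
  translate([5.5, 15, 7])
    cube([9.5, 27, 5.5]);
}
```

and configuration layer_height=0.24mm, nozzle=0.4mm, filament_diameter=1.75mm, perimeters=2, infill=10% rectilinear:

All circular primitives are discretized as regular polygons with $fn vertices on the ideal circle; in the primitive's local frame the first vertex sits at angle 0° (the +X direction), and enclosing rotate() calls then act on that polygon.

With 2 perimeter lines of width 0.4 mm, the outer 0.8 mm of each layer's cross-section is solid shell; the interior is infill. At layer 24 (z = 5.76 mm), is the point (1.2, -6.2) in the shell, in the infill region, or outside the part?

At z = 5.76 mm: the cylinder: section is a regular 6-gon, circumradius r=4.5; the r=3.5 cylinder at (2.5, 5) contributes a regular 6-gon of circumradius 3.5; After the difference (first − rest): starting from the r=4.5 cylinder, the r=3.5 cylinder at (2.5, 5) partially overlaps it — only the 5.04 mm² overlap (of its 31.83 mm²) is removed, clipping the outline — 1 connected region; the cube at (5.5, 15) is absent (z outside [7, 12.5]); Taking the first minus the rest: none of the subtracted shapes is present at this height, so the result so far is unchanged — 1 connected region. Overall, the cross-section is a single solid region. The nearest boundary edge runs (2.25, -3.90)→(-2.25, -3.90); distance from the point to it = 2.30 mm. The point is not inside any of the regions above, so it lies outside the cross-section (2.30 mm from the nearest boundary).

outside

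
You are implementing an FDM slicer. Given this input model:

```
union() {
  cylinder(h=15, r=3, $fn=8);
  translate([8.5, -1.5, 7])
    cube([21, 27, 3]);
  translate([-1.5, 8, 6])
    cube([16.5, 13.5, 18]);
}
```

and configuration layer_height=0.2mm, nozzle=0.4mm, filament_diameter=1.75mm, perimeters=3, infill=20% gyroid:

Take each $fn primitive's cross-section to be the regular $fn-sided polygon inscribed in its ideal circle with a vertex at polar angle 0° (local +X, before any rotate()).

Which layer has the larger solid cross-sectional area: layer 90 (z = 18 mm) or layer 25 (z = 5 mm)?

Layer 90 (z = 18): the cylinder is not intersected at this z (z outside [0, 15]); the cube at (8.5, -1.5) does not reach this height (z outside [7, 10]); the cube at (-1.5, 8) is present — its section is the full 16.5×13.5 rectangle (area 222.75 mm²); Merging all regions: only the 16.5×13.5 cube at (-1.5, 8) is present, so the union is just that shape — area = 222.75 mm². So its area = 222.75 mm². Layer 25 (z = 5): the r=3 cylinder contributes a regular 8-gon of circumradius 3 (area = (8/2)·3.000²·sin(360°/8) = 25.46 mm²); the cube at (8.5, -1.5) is absent (z outside [7, 10]); the cube at (-1.5, 8) is absent (z outside [6, 24]); Combining (union): only the r=3 cylinder is present, so the union is just that shape — area = 25.46 mm². So its area = 25.46 mm². Layer 90 is larger (222.75 vs 25.46 mm²).

layer 90 (z = 18 mm)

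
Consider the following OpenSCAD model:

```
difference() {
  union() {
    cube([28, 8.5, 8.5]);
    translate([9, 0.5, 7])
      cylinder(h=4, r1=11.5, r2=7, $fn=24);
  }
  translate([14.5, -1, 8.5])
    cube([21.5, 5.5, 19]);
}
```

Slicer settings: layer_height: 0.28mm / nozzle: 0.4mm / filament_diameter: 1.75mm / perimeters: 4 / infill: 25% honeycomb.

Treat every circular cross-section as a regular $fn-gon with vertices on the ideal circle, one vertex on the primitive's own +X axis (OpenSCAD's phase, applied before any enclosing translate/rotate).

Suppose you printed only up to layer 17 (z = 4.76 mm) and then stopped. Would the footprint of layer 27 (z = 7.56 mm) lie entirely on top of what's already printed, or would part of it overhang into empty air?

Compare the two slices. At z = 4.76: the 28×8.5 cube contributes its full rectangle (area 238.00 mm²); the cone at (9, 0.5) is absent (z outside [7, 11]); Merging all regions: only the 28×8.5 cube is present, so the union is just that shape — area = 238.00 mm²; the cube at (14.5, -1) is absent (z outside [8.5, 27.5]); Subtracting the remaining from the first: none of the subtracted shapes is present at this height, so that combined region is unchanged — area = 238.00 mm². At z = 7.56: the cube is present — its section is the full 28×8.5 rectangle (area 238.00 mm²); the cone at (9, 0.5) contributes a regular 24-gon of circumradius 10.870 (interpolated between r1=11.5 and r2=7 at t=0.140) (area = (24/2)·10.870²·sin(360°/24) = 366.98 mm²); Merging all regions: the regions partially overlap — summed areas 604.98 mm² minus the doubly-counted overlap 158.08 mm² gives 446.90 mm² — area = 446.90 mm²; the cube at (14.5, -1) is not intersected at this z (z outside [8.5, 27.5]); Subtracting the remaining from the first: none of the subtracted shapes is present at this height, so the result so far is unchanged — area = 446.90 mm². Checking containment: at z = 7.56 the cross-section extends beyond the z = 4.76 cross-section by about 208.90 mm².

part overhangs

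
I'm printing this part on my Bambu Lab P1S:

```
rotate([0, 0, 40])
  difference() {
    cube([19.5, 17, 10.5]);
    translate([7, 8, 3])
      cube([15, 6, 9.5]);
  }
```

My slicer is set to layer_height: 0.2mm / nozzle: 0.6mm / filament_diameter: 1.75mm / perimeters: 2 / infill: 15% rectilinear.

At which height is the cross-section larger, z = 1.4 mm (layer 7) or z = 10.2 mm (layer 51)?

Layer 7 (z = 1.4): the 19.5×17 cube contributes its full rectangle (area 331.50 mm²); the cube at (7, 8) is absent (z outside [3, 12.5]); Subtracting the remaining from the first: none of the subtracted shapes is present at this height, so the 19.5×17 cube is unchanged — area = 331.50 mm²; (rotated 40° about Z; rotation is an isometry so areas/perimeters/island counts are preserved). So its area = 331.50 mm². Layer 51 (z = 10.2): the cube (footprint 19.5×17) is included at this height (area 331.50 mm²); the 15×6 cube at (7, 8) contributes its full rectangle (area 90.00 mm²); Taking the first minus the rest: starting from the 19.5×17 cube (331.50 mm²), the 15×6 cube at (7, 8) partially overlaps it — only the 75.00 mm² overlap (of its 90.00 mm²) is removed, clipping the outline — area = 256.50 mm²; (rotated 40° about Z; rotation is an isometry so areas/perimeters/island counts are preserved). So its area = 256.50 mm². Layer 7 is larger (331.50 vs 256.50 mm²).

layer 7 (z = 1.4 mm)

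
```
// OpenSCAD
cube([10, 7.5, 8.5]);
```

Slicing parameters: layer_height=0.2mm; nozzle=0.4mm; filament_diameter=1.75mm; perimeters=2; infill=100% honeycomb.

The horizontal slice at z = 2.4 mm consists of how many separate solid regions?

1

At z = 2.4 mm: the 10×7.5 cube contributes its full rectangle. The result has 1 disconnected region.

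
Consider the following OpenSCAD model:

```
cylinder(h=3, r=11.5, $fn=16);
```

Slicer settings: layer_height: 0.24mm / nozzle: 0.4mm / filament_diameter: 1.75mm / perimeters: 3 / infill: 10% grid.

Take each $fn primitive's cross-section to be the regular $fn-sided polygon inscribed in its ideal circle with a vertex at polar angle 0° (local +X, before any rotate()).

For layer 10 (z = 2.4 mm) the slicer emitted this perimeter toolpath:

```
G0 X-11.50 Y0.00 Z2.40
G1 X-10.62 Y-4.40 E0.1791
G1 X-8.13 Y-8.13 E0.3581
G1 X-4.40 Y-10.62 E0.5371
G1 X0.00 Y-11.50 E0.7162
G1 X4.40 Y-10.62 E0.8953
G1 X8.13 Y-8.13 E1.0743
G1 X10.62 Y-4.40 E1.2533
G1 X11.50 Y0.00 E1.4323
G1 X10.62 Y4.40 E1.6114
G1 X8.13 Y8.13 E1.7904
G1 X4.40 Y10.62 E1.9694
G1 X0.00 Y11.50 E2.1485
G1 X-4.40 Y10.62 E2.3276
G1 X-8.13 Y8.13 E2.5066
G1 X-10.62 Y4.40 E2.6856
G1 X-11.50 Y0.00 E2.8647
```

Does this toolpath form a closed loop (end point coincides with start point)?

yes

Start point (G0): (-11.50, 0.00). End point (last G1): the path returns to the start — closed.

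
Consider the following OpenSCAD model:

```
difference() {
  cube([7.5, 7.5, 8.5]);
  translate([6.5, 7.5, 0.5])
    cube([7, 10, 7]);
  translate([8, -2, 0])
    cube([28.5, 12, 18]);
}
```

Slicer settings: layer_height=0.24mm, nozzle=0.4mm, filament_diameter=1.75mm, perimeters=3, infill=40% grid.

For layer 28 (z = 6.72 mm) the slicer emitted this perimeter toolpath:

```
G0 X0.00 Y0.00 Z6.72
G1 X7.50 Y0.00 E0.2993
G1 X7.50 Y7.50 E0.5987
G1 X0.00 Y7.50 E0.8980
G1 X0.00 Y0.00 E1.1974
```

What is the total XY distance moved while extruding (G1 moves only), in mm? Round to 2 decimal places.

Sum the Euclidean lengths of each G1 segment: total = 30.00 mm.

30.00 mm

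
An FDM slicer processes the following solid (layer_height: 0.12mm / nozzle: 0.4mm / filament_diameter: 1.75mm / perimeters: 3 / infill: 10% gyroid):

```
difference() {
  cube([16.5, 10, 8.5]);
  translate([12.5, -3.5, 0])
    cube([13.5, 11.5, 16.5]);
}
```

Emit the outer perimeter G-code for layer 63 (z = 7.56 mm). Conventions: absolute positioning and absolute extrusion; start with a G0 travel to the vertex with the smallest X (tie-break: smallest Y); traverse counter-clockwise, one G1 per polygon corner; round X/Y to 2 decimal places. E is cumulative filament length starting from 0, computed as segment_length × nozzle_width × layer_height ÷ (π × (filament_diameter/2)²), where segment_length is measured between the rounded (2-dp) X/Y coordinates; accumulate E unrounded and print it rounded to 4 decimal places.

G0 X0.00 Y0.00 Z7.56
G1 X12.50 Y0.00 E0.2495
G1 X12.50 Y8.00 E0.4091
G1 X16.50 Y8.00 E0.4889
G1 X16.50 Y10.00 E0.5288
G1 X0.00 Y10.00 E0.8581
G1 X0.00 Y0.00 E1.0577

At z = 7.56 mm: the cube (footprint 16.5×10) is included at this height; the 13.5×11.5 cube at (12.5, -3.5) contributes its full rectangle; Taking the first minus the rest: starting from the 16.5×10 cube, the 13.5×11.5 cube at (12.5, -3.5) partially overlaps it — only the 32.00 mm² overlap (of its 155.25 mm²) is removed, clipping the outline — 1 connected region. The outline is a single polygon with 6 vertices. Extrusion per mm of travel: 0.4 × 0.12 / (π × 0.875²) = 0.019956. Accumulating E over each segment gives final E = 1.0577.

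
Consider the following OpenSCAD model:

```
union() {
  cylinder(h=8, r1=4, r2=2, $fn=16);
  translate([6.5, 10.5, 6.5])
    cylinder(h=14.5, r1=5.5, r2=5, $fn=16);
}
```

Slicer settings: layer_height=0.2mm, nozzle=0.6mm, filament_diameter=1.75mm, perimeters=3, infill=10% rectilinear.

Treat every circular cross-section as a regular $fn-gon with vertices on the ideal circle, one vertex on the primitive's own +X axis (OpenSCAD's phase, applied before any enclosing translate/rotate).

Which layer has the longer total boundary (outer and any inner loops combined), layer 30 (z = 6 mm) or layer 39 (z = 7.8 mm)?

layer 39 (z = 7.8 mm)

Layer 30 (z = 6): the cone (r1=4→r2=2) has section circumradius 2.500 here — a regular 16-gon (perimeter = 2·16·2.500·sin(180°/16) = 15.61 mm); the cone at (6.5, 10.5) does not reach this height (z outside [6.5, 21]); Merging all regions: only the cone is present, so the union is just that shape — boundary = 15.61 mm. So its perimeter = 15.61 mm. Layer 39 (z = 7.8): the cone: at t=0.975 of its height the radius interpolates to r₁+(r₂−r₁)t = 2.050, giving a regular 16-gon of that circumradius (perimeter = 2·16·2.050·sin(180°/16) = 12.80 mm); the cone at (6.5, 10.5) (r1=5.5→r2=5) has section circumradius 5.455 here — a regular 16-gon (perimeter = 2·16·5.455·sin(180°/16) = 34.06 mm); Merging all regions: the 2 present regions are separate (no shared area or edge), so areas and boundary lengths simply add and each stays a separate island — boundary = 46.85 mm. So its perimeter = 46.85 mm. Layer 39 is larger (46.85 vs 15.61 mm).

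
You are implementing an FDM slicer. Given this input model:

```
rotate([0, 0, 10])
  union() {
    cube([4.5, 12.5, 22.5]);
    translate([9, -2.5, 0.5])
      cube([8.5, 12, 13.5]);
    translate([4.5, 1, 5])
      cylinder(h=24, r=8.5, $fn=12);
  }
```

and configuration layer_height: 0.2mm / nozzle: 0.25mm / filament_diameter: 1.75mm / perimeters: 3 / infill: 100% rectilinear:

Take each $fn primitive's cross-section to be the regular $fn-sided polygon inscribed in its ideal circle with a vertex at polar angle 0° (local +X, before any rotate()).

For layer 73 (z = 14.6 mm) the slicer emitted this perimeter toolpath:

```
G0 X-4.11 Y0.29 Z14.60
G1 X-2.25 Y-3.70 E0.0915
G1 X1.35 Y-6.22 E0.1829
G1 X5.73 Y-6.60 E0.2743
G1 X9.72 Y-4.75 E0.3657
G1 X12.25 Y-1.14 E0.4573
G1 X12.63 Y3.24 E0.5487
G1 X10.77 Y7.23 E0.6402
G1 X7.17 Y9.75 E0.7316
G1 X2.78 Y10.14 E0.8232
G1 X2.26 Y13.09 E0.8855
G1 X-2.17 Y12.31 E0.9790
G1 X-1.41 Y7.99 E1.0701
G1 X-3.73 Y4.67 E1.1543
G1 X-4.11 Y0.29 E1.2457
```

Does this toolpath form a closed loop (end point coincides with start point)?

yes

Start point (G0): (-4.11, 0.29). End point (last G1): the path returns to the start — closed.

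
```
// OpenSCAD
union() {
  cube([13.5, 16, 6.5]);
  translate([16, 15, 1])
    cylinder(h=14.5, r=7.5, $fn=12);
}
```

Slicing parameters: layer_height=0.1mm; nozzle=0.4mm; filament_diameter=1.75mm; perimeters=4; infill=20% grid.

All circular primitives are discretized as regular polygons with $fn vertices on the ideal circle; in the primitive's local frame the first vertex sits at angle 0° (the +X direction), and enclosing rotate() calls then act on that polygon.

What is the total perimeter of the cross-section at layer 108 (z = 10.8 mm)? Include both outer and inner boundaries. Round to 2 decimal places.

46.59 mm

At z = 10.8 mm: the cube does not reach this height (z outside [0, 6.5]); the r=7.5 cylinder at (16, 15) gives a regular 12-gon of circumradius 7.5 (constant along its height) (perimeter = 2·12·7.500·sin(180°/12) = 46.59 mm); Combining (union): only the r=7.5 cylinder at (16, 15) is present, so the union is just that shape — boundary = 46.59 mm. Overall, the cross-section is a single solid region. Total boundary length (outer) = 46.59 mm.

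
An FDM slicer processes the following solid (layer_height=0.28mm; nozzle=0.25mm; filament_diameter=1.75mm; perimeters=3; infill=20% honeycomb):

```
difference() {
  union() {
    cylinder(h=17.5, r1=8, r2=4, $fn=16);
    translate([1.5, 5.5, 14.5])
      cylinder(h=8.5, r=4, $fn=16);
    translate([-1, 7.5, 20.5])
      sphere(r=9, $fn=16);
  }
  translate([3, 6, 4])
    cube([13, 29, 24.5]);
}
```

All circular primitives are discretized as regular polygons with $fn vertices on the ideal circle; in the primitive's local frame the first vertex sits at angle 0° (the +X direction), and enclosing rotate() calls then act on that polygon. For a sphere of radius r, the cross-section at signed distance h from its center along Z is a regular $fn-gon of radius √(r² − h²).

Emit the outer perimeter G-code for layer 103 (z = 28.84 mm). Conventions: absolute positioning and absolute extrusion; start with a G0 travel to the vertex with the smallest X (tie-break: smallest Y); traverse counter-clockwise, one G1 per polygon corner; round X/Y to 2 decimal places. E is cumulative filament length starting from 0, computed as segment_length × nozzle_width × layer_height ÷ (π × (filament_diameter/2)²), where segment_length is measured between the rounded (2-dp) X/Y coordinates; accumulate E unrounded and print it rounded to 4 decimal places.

At z = 28.84 mm: the cone is not intersected at this z (z outside [0, 17.5]); the cylinder at (1.5, 5.5) is not intersected at this z (z outside [14.5, 23]); the r=9 sphere at (-1, 7.5) contributes a regular 16-gon of circumradius √(9²−8.34²) = 3.383; Taking the union: only the r=9 sphere at (-1, 7.5) is present, so the union is just that shape — 1 connected region; the cube at (3, 6) is not intersected at this z (z outside [4, 28.5]); Subtracting the remaining from the first: none of the subtracted shapes is present at this height, so the result so far is unchanged — 1 connected region. The outline is a single polygon with 16 vertices. Extrusion per mm of travel: 0.25 × 0.28 / (π × 0.875²) = 0.029103. Accumulating E over each segment gives final E = 0.6146.

G0 X-4.38 Y7.50 Z28.84
G1 X-4.13 Y6.21 E0.0382
G1 X-3.39 Y5.11 E0.0768
G1 X-2.29 Y4.37 E0.1154
G1 X-1.00 Y4.12 E0.1536
G1 X0.29 Y4.37 E0.1919
G1 X1.39 Y5.11 E0.2305
G1 X2.13 Y6.21 E0.2691
G1 X2.38 Y7.50 E0.3073
G1 X2.13 Y8.79 E0.3455
G1 X1.39 Y9.89 E0.3841
G1 X0.29 Y10.63 E0.4227
G1 X-1.00 Y10.88 E0.4609
G1 X-2.29 Y10.63 E0.4992
G1 X-3.39 Y9.89 E0.5378
G1 X-4.13 Y8.79 E0.5763
G1 X-4.38 Y7.50 E0.6146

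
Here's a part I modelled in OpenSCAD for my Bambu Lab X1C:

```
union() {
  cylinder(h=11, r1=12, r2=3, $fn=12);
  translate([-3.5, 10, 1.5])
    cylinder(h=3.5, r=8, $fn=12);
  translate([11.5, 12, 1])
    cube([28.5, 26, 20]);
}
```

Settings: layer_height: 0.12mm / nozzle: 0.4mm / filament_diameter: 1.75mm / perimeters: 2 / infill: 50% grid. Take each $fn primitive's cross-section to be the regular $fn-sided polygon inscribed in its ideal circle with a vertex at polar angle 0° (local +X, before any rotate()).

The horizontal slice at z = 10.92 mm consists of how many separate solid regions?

At z = 10.92 mm: the cone: at t=0.993 of its height the radius interpolates to r₁+(r₂−r₁)t = 3.065, giving a regular 12-gon of that circumradius; the cylinder at (-3.5, 10) is absent (z outside [1.5, 5]); the cube at (11.5, 12) (footprint 28.5×26) is included at this height; Merging all regions: the 2 present regions are separate (no shared area or edge), so areas and boundary lengths simply add and each stays a separate island — 2 connected regions. The result has 2 disconnected regions.

2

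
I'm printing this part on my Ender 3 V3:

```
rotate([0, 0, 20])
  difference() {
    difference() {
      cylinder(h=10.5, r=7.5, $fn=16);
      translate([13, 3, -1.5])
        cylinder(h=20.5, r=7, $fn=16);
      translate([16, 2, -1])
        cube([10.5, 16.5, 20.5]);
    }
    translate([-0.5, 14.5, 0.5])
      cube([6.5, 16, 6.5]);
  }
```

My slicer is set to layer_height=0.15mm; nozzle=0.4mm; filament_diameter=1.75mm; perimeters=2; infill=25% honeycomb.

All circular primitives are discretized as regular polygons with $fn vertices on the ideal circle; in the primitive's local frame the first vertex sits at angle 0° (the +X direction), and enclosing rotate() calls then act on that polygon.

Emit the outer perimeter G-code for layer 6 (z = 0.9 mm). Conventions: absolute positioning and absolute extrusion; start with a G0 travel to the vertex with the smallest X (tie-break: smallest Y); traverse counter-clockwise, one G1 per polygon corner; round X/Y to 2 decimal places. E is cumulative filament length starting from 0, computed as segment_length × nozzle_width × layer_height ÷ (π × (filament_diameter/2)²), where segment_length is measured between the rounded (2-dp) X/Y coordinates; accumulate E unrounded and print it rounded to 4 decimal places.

G0 X-7.49 Y0.33 Z0.90
G1 X-7.05 Y-2.57 E0.0732
G1 X-5.53 Y-5.07 E0.1462
G1 X-3.17 Y-6.80 E0.2191
G1 X-0.33 Y-7.49 E0.2921
G1 X2.57 Y-7.05 E0.3652
G1 X5.07 Y-5.53 E0.4382
G1 X6.80 Y-3.17 E0.5112
G1 X7.49 Y-0.33 E0.5841
G1 X7.18 Y1.69 E0.6351
G1 X6.03 Y2.54 E0.6708
G1 X4.61 Y4.87 E0.7388
G1 X4.46 Y5.85 E0.7636
G1 X3.17 Y6.80 E0.8035
G1 X0.33 Y7.49 E0.8764
G1 X-2.57 Y7.05 E0.9496
G1 X-5.07 Y5.53 E1.0226
G1 X-6.80 Y3.17 E1.0956
G1 X-7.49 Y0.33 E1.1685

At z = 0.9 mm: the r=7.5 cylinder gives a regular 16-gon of circumradius 7.5 (constant along its height); the cylinder at (13, 3): section is a regular 16-gon, circumradius r=7; the cube at (16, 2) is present — its section is the full 10.5×16.5 rectangle; After the difference (first − rest): starting from the r=7.5 cylinder, the r=7 cylinder at (13, 3) partially overlaps it — only the 3.42 mm² overlap (of its 150.01 mm²) is removed, clipping the outline; the 10.5×16.5 cube at (16, 2) misses the remaining region (no effect) — 1 connected region; the cube at (-0.5, 14.5) (footprint 6.5×16) is included at this height; Taking the first minus the rest: starting from that combined region, the 6.5×16 cube at (-0.5, 14.5) misses the remaining region (no effect) — 1 connected region; (whole slice rotated 20° about Z — lengths, areas and connectivity unchanged). The outline is a single polygon with 18 vertices. Extrusion per mm of travel: 0.4 × 0.15 / (π × 0.875²) = 0.024945. Accumulating E over each segment gives final E = 1.1685.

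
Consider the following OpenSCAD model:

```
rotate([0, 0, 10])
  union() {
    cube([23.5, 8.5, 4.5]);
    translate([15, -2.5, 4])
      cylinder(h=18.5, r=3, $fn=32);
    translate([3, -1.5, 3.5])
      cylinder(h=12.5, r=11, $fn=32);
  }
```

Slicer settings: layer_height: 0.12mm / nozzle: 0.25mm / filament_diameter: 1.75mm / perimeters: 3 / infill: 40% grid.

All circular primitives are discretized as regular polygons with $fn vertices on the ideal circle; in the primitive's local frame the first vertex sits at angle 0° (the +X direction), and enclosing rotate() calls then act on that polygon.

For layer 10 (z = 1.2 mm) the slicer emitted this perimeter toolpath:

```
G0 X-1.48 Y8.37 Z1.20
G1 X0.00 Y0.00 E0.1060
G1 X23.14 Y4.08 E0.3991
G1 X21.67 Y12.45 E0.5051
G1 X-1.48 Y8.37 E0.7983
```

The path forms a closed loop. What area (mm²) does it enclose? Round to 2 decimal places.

Apply the shoelace formula to the sequence of (X, Y) vertices; enclosed area = 199.74 mm².

199.74 mm²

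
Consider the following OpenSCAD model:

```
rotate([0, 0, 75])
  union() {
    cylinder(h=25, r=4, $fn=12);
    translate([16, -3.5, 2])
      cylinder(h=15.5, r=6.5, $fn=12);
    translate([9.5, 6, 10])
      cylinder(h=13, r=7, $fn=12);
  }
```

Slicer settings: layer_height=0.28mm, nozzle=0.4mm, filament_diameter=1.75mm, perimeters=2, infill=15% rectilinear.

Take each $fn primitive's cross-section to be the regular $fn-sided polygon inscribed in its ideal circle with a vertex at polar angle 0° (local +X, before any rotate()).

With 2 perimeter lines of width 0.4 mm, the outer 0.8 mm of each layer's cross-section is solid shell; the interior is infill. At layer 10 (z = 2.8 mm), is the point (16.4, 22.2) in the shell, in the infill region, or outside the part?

At z = 2.8 mm: the r=4 cylinder gives a regular 12-gon of circumradius 4 (constant along its height); the r=6.5 cylinder at (16, -3.5) gives a regular 12-gon of circumradius 6.5 (constant along its height); the cylinder at (9.5, 6) is absent (z outside [10, 23]); Combining (union): the 2 present regions are separate (no shared area or edge), so areas and boundary lengths simply add and each stays a separate island — 2 connected regions; (whole slice rotated 75° about Z — lengths, areas and connectivity unchanged). Overall, the cross-section has 2 separate islands. Undo the 75° rotation: the query point maps to (25.688, -10.095) in the un-rotated model frame. The nearest boundary edge runs (22.50, -3.50)→(21.63, -6.75); distance from the point to it = 5.26 mm. The point is not inside any of the regions above, so it lies outside the cross-section (5.26 mm from the nearest boundary).

outside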